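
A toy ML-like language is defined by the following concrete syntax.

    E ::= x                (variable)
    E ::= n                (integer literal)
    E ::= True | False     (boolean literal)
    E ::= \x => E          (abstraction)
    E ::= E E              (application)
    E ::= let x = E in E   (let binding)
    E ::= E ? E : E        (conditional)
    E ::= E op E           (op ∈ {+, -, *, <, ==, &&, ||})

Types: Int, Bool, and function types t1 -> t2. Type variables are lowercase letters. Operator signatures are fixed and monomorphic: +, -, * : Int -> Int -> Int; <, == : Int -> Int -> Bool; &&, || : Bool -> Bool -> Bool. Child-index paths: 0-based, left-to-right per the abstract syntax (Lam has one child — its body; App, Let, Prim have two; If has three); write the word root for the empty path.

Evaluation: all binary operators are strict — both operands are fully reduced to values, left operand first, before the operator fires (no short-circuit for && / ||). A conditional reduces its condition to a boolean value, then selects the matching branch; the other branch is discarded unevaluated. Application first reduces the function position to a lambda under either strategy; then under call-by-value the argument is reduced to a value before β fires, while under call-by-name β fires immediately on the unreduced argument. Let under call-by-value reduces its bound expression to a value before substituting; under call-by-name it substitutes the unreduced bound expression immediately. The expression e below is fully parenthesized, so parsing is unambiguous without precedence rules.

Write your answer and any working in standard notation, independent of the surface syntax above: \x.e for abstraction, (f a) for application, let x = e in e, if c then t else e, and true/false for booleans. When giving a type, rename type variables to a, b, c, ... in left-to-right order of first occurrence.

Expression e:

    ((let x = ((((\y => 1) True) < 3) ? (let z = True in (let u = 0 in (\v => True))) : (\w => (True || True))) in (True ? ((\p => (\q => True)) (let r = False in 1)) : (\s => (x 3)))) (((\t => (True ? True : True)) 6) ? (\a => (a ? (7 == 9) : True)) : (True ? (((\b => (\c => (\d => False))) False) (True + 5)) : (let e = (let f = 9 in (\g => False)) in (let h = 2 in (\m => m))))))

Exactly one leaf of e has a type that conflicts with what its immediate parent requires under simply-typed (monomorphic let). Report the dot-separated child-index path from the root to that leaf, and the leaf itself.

Derivation:
\y._ : a -> Int
  unify a -> Int ~ Bool -> b
  unify a ~ Bool
  unify Int ~ b
_ _ : Int
  unify Int ~ Int
  unify Int ~ Int
  unify Bool ~ Bool
let z : Bool
let u : Int
\v._ : c -> Bool
  unify Bool ~ Bool
  unify Bool ~ Bool
\w._ : d -> Bool
  unify c -> Bool ~ d -> Bool
  unify c ~ d
  unify Bool ~ Bool
let x : d -> Bool
  unify Bool ~ Bool
\q._ : f -> Bool
\p._ : e -> f -> Bool
let r : Bool
  unify e -> f -> Bool ~ Int -> g
  unify e ~ Int
  unify f -> Bool ~ g
_ _ : f -> Bool
x : d -> Bool
  unify d -> Bool ~ Int -> i
  unify d ~ Int
  unify Bool ~ i
_ _ : Bool
\s._ : h -> Bool
  unify f -> Bool ~ h -> Bool
  unify f ~ h
  unify Bool ~ Bool
  unify Bool ~ Bool
  unify Bool ~ Bool
\t._ : j -> Bool
  unify j -> Bool ~ Int -> k
  unify j ~ Int
  unify Bool ~ k
_ _ : Bool
  unify Bool ~ Bool
a : l
  unify l ~ Bool
  unify Int ~ Int
  unify Int ~ Int
  unify Bool ~ Bool
\a._ : Bool -> Bool
  unify Bool ~ Bool
\d._ : o -> Bool
\c._ : n -> o -> Bool
\b._ : m -> n -> o -> Bool
  unify m -> n -> o -> Bool ~ Bool -> p
  unify m ~ Bool
  unify n -> o -> Bool ~ p
_ _ : n -> o -> Bool
  unify Bool ~ Int
  FAIL: mismatch Bool ~ Int

Answer: 1.2.1.1.0 : true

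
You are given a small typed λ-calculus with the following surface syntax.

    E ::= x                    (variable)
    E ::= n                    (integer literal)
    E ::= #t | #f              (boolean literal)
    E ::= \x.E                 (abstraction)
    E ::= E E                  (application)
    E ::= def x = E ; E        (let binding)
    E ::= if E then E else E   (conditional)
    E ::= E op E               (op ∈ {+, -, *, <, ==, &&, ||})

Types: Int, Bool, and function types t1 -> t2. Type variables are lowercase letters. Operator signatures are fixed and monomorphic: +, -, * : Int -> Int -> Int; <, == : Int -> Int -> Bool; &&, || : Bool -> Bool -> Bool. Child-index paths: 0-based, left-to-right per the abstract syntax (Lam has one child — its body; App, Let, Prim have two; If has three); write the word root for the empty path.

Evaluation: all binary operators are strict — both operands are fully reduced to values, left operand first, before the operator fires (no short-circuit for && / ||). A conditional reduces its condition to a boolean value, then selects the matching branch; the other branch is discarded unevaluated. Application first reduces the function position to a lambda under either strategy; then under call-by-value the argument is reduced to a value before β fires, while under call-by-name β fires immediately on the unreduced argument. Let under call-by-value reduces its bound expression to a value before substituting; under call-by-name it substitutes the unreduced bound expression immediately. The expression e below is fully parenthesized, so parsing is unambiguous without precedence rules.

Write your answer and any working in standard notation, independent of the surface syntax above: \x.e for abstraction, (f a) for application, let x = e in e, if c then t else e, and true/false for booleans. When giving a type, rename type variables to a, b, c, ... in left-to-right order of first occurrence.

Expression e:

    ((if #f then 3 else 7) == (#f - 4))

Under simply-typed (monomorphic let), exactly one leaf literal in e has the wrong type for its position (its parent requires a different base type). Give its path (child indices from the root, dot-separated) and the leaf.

Answer: 1.0 : false

Working:
  unify Bool ~ Bool
  unify Int ~ Int
  unify Int ~ Int
  unify Bool ~ Int
  FAIL: mismatch Bool ~ Int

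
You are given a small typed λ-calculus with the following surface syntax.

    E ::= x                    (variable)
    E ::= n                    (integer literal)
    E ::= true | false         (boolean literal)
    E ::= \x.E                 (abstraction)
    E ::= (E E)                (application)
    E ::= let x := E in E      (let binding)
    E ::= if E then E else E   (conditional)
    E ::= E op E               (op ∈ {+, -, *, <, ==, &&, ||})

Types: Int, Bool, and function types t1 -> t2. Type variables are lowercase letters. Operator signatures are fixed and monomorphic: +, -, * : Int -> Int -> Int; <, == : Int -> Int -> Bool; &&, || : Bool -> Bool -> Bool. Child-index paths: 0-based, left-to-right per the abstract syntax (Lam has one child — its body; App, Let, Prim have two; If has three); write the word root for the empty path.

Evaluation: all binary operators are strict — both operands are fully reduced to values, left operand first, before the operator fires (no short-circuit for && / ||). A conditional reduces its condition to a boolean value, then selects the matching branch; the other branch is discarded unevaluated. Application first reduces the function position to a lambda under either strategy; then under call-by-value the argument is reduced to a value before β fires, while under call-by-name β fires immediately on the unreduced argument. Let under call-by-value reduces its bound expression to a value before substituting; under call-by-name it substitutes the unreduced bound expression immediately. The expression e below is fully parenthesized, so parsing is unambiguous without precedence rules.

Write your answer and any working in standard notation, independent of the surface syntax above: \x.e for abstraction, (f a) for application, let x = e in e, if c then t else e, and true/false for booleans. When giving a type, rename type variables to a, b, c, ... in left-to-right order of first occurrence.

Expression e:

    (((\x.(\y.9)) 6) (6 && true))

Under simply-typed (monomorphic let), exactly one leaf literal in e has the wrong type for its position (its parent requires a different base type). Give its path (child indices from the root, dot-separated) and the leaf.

Derivation:
\y._ : b -> Int
\x._ : a -> b -> Int
  unify a -> b -> Int ~ Int -> c
  unify a ~ Int
  unify b -> Int ~ c
_ _ : b -> Int
  unify Int ~ Bool
  FAIL: mismatch Int ~ Bool

Answer: 1.0 : 6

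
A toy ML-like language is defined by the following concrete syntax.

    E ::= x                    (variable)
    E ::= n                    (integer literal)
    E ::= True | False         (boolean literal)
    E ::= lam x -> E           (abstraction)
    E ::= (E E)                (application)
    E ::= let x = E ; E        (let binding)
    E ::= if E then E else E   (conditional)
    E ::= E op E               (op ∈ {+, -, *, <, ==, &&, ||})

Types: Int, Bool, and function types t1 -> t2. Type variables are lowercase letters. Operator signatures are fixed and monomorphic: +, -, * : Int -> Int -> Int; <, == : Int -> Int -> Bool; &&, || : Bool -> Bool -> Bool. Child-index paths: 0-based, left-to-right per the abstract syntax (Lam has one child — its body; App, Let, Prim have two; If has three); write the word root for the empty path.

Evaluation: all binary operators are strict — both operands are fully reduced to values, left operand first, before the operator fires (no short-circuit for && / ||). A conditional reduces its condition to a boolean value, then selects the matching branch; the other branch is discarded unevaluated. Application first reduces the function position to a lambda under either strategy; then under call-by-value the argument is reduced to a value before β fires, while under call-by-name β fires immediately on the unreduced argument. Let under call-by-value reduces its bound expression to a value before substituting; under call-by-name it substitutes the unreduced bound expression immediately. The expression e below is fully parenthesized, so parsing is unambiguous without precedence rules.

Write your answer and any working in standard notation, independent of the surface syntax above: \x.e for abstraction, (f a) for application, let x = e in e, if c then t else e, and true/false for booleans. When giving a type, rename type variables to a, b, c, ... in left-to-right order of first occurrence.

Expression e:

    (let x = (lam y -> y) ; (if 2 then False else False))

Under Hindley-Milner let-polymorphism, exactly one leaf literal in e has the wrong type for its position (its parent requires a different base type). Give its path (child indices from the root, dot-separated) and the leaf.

Answer: 1.0 : 2

Derivation:
y : a
\y._ : a -> a
let x : forall. a -> a
  unify Int ~ Bool
  FAIL: mismatch Int ~ Bool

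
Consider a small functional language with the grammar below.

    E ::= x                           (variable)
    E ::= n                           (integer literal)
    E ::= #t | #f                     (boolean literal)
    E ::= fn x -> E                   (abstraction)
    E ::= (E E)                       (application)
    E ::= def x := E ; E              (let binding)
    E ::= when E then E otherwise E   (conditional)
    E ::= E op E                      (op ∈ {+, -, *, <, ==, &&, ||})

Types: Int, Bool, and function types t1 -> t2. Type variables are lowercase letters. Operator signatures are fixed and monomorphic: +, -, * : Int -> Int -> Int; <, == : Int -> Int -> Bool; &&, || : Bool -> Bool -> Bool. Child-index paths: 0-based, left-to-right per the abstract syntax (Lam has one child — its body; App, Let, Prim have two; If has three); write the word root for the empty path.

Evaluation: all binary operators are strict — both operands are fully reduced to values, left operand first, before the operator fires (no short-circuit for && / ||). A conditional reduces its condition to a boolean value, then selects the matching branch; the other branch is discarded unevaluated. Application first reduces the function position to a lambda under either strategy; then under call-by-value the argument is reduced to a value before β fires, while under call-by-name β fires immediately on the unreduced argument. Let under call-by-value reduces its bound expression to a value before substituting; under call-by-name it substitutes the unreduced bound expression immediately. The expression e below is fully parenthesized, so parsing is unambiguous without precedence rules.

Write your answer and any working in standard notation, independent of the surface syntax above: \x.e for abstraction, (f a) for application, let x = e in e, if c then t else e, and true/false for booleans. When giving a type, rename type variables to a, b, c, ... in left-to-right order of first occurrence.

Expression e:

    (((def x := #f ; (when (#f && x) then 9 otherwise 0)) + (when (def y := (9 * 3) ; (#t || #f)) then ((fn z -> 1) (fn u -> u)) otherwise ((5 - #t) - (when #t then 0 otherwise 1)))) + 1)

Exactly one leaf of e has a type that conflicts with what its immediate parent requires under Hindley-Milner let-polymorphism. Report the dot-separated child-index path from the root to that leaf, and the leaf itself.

Trace:
let x : Bool
  unify Bool ~ Bool
x : Bool
  unify Bool ~ Bool
  unify Bool ~ Bool
  unify Int ~ Int
  unify Int ~ Int
  unify Int ~ Int
  unify Int ~ Int
let y : Int
  unify Bool ~ Bool
  unify Bool ~ Bool
  unify Bool ~ Bool
\z._ : a -> Int
u : b
\u._ : b -> b
  unify a -> Int ~ (b -> b) -> c
  unify a ~ b -> b
  unify Int ~ c
_ _ : Int
  unify Int ~ Int
  unify Bool ~ Int
  FAIL: mismatch Bool ~ Int

Answer: 0.1.2.0.1 : true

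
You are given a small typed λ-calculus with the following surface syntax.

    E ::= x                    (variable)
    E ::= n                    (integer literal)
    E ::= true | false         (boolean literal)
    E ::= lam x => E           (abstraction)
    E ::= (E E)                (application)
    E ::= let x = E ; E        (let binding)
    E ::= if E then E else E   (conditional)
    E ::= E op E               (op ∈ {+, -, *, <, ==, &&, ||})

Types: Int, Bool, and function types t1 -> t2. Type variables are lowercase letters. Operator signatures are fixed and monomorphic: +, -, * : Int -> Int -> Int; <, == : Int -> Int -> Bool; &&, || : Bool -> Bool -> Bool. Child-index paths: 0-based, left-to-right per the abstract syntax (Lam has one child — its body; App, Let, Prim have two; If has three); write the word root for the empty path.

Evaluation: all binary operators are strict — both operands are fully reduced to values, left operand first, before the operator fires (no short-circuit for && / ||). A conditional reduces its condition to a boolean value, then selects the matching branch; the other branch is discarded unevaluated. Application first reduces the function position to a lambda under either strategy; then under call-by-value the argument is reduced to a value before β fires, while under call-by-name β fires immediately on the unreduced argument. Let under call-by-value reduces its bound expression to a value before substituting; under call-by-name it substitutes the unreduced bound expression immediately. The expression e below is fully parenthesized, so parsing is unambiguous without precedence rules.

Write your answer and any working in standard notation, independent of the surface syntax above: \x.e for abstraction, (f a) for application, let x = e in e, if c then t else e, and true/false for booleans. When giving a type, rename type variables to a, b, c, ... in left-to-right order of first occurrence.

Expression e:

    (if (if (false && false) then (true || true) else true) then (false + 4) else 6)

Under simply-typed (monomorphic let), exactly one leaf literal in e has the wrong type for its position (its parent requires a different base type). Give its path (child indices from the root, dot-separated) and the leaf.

Trace:
  unify Bool ~ Bool
  unify Bool ~ Bool
  unify Bool ~ Bool
  unify Bool ~ Bool
  unify Bool ~ Bool
  unify Bool ~ Bool
  unify Bool ~ Bool
  unify Bool ~ Int
  FAIL: mismatch Bool ~ Int

Answer: 1.0 : false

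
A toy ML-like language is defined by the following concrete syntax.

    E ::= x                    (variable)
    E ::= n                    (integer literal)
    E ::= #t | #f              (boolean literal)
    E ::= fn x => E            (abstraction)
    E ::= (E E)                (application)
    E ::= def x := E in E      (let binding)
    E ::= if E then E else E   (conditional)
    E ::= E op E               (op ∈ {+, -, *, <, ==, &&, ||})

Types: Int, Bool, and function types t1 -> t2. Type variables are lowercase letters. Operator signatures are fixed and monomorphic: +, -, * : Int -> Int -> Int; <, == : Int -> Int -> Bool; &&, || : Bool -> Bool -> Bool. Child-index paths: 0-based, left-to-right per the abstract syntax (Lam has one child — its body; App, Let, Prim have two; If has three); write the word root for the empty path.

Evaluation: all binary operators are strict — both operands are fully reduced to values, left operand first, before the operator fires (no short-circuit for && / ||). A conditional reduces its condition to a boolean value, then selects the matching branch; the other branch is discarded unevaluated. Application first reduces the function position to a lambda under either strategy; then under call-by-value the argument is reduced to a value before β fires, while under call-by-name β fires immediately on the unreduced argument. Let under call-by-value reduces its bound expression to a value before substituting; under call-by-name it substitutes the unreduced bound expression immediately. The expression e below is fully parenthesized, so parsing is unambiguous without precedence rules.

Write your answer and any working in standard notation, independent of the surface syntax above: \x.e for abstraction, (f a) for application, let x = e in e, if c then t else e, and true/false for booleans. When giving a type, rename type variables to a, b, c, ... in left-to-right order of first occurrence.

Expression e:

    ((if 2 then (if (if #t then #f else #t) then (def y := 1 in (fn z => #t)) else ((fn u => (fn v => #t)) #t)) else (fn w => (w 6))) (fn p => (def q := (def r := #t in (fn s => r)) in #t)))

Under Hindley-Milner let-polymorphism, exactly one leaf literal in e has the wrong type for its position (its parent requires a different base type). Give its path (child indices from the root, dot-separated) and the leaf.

Derivation:
  unify Int ~ Bool
  FAIL: mismatch Int ~ Bool

Answer: 0.0 : 2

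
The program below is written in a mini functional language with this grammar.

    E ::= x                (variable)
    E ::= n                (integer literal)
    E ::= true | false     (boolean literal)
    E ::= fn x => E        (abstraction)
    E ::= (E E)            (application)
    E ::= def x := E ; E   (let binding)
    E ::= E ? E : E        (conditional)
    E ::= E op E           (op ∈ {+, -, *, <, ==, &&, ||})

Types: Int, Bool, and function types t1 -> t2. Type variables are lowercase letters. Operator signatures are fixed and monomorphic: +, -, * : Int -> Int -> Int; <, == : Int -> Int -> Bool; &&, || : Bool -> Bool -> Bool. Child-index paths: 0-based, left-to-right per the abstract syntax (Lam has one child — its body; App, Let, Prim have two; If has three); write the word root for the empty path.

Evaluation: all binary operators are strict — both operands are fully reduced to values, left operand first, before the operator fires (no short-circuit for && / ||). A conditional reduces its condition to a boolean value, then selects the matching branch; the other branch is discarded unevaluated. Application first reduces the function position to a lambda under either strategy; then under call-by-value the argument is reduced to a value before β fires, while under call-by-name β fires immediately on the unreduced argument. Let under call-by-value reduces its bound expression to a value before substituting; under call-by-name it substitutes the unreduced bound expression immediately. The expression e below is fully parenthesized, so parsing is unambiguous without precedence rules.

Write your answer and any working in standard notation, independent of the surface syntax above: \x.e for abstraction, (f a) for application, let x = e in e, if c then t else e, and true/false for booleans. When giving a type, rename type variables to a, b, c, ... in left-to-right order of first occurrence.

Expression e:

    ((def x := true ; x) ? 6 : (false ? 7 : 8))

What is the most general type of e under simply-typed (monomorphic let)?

Trace:
let x : Bool
x : Bool
  unify Bool ~ Bool
  unify Bool ~ Bool
  unify Int ~ Int
  unify Int ~ Int

Answer: Int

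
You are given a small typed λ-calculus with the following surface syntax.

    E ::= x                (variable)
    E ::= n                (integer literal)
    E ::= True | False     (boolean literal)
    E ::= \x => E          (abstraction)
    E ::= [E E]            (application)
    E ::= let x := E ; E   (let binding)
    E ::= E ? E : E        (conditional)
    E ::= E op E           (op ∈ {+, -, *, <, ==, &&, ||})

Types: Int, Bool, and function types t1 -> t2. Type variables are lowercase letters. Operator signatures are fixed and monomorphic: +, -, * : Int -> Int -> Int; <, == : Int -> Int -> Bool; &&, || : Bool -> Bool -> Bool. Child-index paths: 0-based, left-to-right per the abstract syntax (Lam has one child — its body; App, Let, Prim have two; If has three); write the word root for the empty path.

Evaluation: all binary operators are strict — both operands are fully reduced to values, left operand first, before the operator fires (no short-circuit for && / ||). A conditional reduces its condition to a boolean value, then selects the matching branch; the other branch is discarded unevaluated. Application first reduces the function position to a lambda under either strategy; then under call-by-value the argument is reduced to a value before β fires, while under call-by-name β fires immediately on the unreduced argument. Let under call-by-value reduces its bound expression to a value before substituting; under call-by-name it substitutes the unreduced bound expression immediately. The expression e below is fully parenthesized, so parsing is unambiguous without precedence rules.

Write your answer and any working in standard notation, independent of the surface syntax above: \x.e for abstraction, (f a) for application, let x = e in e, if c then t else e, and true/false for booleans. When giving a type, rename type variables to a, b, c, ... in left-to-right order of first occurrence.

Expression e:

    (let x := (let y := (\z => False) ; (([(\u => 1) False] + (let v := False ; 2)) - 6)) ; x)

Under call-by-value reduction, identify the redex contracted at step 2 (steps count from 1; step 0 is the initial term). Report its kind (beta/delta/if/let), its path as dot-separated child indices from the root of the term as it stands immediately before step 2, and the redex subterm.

Answer: beta at 0.0.0 : ((\u.1) false)

Derivation:
step 0: (let x = (let y = (\z.false) in ((((\u.1) false) + (let v = false in 2)) - 6)) in x)
step 1: [let@0] (let x = ((((\u.1) false) + (let v = false in 2)) - 6) in x)
step 2: [beta@0.0.0] (let x = ((1 + (let v = false in 2)) - 6) in x)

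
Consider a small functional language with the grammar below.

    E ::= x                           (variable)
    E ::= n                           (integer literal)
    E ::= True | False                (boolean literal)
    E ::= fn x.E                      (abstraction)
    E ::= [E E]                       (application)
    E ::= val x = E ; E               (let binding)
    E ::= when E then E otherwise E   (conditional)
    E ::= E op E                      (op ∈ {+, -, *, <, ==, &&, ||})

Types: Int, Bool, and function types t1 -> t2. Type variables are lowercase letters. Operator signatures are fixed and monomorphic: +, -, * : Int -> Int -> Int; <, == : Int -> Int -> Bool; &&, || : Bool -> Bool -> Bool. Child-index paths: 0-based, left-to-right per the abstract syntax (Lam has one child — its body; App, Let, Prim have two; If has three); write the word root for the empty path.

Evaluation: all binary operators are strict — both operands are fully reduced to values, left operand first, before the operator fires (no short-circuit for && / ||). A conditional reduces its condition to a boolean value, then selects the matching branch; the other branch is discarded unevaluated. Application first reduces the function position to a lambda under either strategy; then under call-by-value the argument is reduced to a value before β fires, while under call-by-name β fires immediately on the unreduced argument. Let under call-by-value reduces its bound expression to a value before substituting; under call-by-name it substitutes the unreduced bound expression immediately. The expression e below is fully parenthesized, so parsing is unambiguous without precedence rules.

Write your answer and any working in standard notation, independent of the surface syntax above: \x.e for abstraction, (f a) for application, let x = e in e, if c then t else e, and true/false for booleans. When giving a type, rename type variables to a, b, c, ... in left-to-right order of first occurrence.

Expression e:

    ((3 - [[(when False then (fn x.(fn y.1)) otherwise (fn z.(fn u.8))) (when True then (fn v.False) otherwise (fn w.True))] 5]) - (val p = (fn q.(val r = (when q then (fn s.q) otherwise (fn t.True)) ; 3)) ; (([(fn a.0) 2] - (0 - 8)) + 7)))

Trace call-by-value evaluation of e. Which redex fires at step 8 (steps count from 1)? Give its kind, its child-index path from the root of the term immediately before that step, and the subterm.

Trace:
step 0: ((3 - (((if false then (\x.(\y.1)) else (\z.(\u.8))) (if true then (\v.false) else (\w.true))) 5)) - (let p = (\q.(let r = (if q then (\s.q) else (\t.true)) in 3)) in ((((\a.0) 2) - (0 - 8)) + 7)))
step 1: [if@0.1.0.0] ((3 - (((\z.(\u.8)) (if true then (\v.false) else (\w.true))) 5)) - (let p = (\q.(let r = (if q then (\s.q) else (\t.true)) in 3)) in ((((\a.0) 2) - (0 - 8)) + 7)))
step 2: [if@0.1.0.1] ((3 - (((\z.(\u.8)) (\v.false)) 5)) - (let p = (\q.(let r = (if q then (\s.q) else (\t.true)) in 3)) in ((((\a.0) 2) - (0 - 8)) + 7)))
step 3: [beta@0.1.0] ((3 - ((\u.8) 5)) - (let p = (\q.(let r = (if q then (\s.q) else (\t.true)) in 3)) in ((((\a.0) 2) - (0 - 8)) + 7)))
step 4: [beta@0.1] ((3 - 8) - (let p = (\q.(let r = (if q then (\s.q) else (\t.true)) in 3)) in ((((\a.0) 2) - (0 - 8)) + 7)))
step 5: [delta@0] (-5 - (let p = (\q.(let r = (if q then (\s.q) else (\t.true)) in 3)) in ((((\a.0) 2) - (0 - 8)) + 7)))
step 6: [let@1] (-5 - ((((\a.0) 2) - (0 - 8)) + 7))
step 7: [beta@1.0.0] (-5 - ((0 - (0 - 8)) + 7))
step 8: [delta@1.0.1] (-5 - ((0 - -8) + 7))

Answer: delta at 1.0.1 : (0 - 8)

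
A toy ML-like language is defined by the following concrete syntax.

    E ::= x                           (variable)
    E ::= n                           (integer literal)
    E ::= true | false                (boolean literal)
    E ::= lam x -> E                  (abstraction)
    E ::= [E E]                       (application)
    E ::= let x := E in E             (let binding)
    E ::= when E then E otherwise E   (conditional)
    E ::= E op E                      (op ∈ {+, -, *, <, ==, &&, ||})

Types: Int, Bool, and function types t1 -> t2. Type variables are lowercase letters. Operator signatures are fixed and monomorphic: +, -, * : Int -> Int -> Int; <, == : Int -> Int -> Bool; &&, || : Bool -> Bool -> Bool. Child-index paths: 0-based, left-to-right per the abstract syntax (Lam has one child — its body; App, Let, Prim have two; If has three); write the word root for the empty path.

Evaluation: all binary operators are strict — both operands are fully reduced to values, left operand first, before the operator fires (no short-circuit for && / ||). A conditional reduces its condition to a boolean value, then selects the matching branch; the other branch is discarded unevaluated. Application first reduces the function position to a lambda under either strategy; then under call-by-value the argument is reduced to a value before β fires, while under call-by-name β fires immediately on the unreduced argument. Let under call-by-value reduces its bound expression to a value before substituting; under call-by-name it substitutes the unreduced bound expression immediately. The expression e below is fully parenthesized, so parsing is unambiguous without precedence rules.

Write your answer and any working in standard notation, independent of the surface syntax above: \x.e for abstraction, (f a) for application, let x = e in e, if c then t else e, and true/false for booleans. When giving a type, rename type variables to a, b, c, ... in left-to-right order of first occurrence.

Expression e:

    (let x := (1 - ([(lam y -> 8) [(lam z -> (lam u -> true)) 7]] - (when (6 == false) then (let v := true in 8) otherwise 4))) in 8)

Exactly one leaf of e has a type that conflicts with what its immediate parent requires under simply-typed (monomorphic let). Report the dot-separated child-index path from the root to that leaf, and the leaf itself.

Answer: 0.1.1.0.1 : false

Trace:
  unify Int ~ Int
\y._ : a -> Int
\u._ : c -> Bool
\z._ : b -> c -> Bool
  unify b -> c -> Bool ~ Int -> d
  unify b ~ Int
  unify c -> Bool ~ d
_ _ : c -> Bool
  unify a -> Int ~ (c -> Bool) -> e
  unify a ~ c -> Bool
  unify Int ~ e
_ _ : Int
  unify Int ~ Int
  unify Int ~ Int
  unify Bool ~ Int
  FAIL: mismatch Bool ~ Int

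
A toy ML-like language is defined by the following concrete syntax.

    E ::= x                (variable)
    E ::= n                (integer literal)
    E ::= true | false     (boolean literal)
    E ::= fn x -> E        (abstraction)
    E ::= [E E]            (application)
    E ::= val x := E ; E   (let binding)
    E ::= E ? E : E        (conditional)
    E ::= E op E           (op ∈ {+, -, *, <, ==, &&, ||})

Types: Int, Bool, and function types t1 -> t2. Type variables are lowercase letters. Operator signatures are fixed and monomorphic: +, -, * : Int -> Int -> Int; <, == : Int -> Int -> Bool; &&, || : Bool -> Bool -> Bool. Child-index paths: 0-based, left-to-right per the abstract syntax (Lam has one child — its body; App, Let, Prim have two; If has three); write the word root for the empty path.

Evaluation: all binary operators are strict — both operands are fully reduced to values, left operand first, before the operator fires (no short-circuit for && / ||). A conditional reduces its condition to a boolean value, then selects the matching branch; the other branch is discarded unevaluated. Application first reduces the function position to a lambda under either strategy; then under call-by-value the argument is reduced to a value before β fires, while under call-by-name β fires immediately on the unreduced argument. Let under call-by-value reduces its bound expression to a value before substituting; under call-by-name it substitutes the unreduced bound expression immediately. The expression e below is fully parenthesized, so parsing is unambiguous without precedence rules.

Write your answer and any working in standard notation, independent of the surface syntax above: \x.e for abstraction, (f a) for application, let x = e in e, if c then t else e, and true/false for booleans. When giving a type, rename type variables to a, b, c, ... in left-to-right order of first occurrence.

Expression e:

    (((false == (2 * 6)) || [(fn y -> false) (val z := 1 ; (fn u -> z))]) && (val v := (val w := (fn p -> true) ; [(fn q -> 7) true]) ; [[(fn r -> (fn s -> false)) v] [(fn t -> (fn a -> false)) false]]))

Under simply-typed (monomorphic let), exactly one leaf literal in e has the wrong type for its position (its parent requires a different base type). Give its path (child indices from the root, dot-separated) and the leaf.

Working:
  unify Bool ~ Int
  FAIL: mismatch Bool ~ Int

Answer: 0.0.0 : false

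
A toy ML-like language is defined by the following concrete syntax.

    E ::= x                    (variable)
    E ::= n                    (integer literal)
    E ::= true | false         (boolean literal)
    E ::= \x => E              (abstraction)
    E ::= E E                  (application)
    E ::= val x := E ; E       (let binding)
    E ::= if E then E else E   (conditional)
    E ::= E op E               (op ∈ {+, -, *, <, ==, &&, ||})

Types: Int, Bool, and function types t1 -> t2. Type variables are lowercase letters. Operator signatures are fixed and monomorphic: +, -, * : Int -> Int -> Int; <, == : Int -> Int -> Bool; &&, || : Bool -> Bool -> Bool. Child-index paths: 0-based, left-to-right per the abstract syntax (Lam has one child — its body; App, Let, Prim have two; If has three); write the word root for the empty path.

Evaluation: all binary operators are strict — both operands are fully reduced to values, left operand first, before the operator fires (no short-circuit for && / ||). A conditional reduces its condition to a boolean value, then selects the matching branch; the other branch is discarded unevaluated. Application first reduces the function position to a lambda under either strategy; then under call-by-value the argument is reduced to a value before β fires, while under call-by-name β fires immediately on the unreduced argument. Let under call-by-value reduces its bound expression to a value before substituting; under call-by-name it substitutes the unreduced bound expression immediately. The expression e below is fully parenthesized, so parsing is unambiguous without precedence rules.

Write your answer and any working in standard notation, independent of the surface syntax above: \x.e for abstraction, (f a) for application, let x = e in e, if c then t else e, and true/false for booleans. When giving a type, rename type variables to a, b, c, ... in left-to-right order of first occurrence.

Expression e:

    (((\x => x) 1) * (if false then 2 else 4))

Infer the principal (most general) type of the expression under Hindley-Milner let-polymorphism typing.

Derivation:
x : a
\x._ : a -> a
  unify a -> a ~ Int -> b
  unify a ~ Int
  unify Int ~ b
_ _ : Int
  unify Int ~ Int
  unify Bool ~ Bool
  unify Int ~ Int
  unify Int ~ Int

Answer: Int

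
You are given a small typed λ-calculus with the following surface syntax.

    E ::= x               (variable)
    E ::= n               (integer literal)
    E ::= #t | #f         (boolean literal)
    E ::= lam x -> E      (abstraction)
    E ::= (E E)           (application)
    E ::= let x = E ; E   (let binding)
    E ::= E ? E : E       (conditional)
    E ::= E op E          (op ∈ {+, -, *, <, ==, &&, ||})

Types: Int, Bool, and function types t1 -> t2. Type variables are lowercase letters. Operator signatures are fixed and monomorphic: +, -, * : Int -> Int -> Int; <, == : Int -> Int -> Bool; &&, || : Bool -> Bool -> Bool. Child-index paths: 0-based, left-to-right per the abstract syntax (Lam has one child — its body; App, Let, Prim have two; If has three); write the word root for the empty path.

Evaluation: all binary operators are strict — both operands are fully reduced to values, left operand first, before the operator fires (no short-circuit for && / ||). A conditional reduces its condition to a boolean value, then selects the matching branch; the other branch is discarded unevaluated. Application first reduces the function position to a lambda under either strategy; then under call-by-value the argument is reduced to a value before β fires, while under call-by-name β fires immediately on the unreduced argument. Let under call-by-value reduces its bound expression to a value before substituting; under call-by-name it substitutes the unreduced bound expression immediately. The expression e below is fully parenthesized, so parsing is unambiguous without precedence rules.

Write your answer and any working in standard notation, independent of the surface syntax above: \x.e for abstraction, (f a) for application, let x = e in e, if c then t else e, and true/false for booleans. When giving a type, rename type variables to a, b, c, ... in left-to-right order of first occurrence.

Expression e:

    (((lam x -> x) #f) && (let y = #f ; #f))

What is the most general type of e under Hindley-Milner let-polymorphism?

Working:
x : a
\x._ : a -> a
  unify a -> a ~ Bool -> b
  unify a ~ Bool
  unify Bool ~ b
_ _ : Bool
  unify Bool ~ Bool
let y : Bool
  unify Bool ~ Bool

Answer: Bool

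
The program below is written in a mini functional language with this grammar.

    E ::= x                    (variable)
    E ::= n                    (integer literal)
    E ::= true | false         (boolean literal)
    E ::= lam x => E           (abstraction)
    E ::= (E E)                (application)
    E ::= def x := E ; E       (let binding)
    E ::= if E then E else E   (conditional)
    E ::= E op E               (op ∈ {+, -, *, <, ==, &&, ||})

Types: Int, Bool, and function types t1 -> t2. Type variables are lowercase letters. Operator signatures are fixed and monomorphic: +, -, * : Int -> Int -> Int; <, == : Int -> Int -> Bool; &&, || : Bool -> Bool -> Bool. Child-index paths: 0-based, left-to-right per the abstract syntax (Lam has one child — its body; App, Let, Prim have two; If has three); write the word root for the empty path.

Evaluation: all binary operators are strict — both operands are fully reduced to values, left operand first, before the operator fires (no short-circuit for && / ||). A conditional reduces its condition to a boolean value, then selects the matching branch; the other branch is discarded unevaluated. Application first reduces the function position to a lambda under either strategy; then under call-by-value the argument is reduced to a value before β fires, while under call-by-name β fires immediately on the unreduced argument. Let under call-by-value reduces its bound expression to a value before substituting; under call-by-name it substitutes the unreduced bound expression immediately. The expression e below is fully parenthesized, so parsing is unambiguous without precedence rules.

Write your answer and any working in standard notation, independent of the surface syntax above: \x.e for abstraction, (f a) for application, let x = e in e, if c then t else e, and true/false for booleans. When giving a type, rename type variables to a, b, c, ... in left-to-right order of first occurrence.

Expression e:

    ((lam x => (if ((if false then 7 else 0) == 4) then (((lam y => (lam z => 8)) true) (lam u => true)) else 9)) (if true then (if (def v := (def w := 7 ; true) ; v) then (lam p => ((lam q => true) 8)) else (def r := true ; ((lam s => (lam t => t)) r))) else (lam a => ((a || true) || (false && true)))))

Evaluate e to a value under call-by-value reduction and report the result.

Answer: 9

Trace:
step 0: ((\x.(if ((if false then 7 else 0) == 4) then (((\y.(\z.8)) true) (\u.true)) else 9)) (if true then (if (let v = (let w = 7 in true) in v) then (\p.((\q.true) 8)) else (let r = true in ((\s.(\t.t)) r))) else (\a.((a || true) || (false && true)))))
step 1: [if@1] ((\x.(if ((if false then 7 else 0) == 4) then (((\y.(\z.8)) true) (\u.true)) else 9)) (if (let v = (let w = 7 in true) in v) then (\p.((\q.true) 8)) else (let r = true in ((\s.(\t.t)) r))))
step 2: [let@1.0.0] ((\x.(if ((if false then 7 else 0) == 4) then (((\y.(\z.8)) true) (\u.true)) else 9)) (if (let v = true in v) then (\p.((\q.true) 8)) else (let r = true in ((\s.(\t.t)) r))))
step 3: [let@1.0] ((\x.(if ((if false then 7 else 0) == 4) then (((\y.(\z.8)) true) (\u.true)) else 9)) (if true then (\p.((\q.true) 8)) else (let r = true in ((\s.(\t.t)) r))))
step 4: [if@1] ((\x.(if ((if false then 7 else 0) == 4) then (((\y.(\z.8)) true) (\u.true)) else 9)) (\p.((\q.true) 8)))
step 5: [beta@root] (if ((if false then 7 else 0) == 4) then (((\y.(\z.8)) true) (\u.true)) else 9)
step 6: [if@0.0] (if (0 == 4) then (((\y.(\z.8)) true) (\u.true)) else 9)
step 7: [delta@0] (if false then (((\y.(\z.8)) true) (\u.true)) else 9)
step 8: [if@root] 9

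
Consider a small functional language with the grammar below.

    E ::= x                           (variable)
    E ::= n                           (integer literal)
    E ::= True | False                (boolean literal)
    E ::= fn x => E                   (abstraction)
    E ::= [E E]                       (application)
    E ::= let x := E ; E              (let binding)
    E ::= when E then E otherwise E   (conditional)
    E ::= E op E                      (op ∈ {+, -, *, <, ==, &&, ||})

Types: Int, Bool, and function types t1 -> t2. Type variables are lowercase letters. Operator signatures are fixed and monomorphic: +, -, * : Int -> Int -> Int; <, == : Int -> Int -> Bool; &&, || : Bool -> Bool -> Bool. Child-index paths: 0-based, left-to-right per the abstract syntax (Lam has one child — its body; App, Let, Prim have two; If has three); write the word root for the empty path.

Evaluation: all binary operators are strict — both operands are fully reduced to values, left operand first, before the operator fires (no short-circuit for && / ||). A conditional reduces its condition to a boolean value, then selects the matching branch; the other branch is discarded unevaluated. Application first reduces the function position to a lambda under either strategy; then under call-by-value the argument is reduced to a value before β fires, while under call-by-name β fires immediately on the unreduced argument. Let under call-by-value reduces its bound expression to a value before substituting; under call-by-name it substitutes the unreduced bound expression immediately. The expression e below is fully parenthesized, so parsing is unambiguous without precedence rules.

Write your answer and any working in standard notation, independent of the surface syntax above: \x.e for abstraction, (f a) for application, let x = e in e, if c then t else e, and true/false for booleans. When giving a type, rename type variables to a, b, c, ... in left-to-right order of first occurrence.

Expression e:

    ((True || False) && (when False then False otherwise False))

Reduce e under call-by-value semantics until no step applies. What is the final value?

Derivation:
step 0: ((true || false) && (if false then false else false))
step 1: [delta@0] (true && (if false then false else false))
step 2: [if@1] (true && false)
step 3: [delta@root] false

Answer: false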